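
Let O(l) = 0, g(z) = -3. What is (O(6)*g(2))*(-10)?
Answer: 0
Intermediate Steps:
(O(6)*g(2))*(-10) = (0*(-3))*(-10) = 0*(-10) = 0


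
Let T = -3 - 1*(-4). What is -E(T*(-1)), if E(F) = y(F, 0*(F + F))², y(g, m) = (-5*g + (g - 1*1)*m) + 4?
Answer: -81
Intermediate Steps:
T = 1 (T = -3 + 4 = 1)
y(g, m) = 4 - 5*g + m*(-1 + g) (y(g, m) = (-5*g + (g - 1)*m) + 4 = (-5*g + (-1 + g)*m) + 4 = (-5*g + m*(-1 + g)) + 4 = 4 - 5*g + m*(-1 + g))
E(F) = (4 - 5*F)² (E(F) = (4 - 0*(F + F) - 5*F + F*(0*(F + F)))² = (4 - 0*2*F - 5*F + F*(0*(2*F)))² = (4 - 1*0 - 5*F + F*0)² = (4 + 0 - 5*F + 0)² = (4 - 5*F)²)
-E(T*(-1)) = -(4 - 5*(-1))² = -(4 + 5)² = -1*9² = -1*81 = -81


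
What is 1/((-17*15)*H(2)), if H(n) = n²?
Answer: -1/1020 ≈ -0.00098039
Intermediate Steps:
1/((-17*15)*H(2)) = 1/(-17*15*2²) = 1/(-255*4) = 1/(-1020) = -1/1020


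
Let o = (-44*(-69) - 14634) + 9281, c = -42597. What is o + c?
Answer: -44914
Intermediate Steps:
o = -2317 (o = (3036 - 14634) + 9281 = -11598 + 9281 = -2317)
o + c = -2317 - 42597 = -44914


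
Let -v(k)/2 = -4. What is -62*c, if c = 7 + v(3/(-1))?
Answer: -930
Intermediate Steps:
v(k) = 8 (v(k) = -2*(-4) = 8)
c = 15 (c = 7 + 8 = 15)
-62*c = -62*15 = -930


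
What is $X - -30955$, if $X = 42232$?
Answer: $73187$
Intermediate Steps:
$X - -30955 = 42232 - -30955 = 42232 + 30955 = 73187$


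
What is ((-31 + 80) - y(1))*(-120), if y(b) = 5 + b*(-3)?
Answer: -5640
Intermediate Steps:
y(b) = 5 - 3*b
((-31 + 80) - y(1))*(-120) = ((-31 + 80) - (5 - 3*1))*(-120) = (49 - (5 - 3))*(-120) = (49 - 1*2)*(-120) = (49 - 2)*(-120) = 47*(-120) = -5640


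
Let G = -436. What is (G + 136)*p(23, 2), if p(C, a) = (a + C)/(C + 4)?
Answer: -2500/9 ≈ -277.78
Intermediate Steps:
p(C, a) = (C + a)/(4 + C)
(G + 136)*p(23, 2) = (-436 + 136)*((23 + 2)/(4 + 23)) = -300*25/27 = -2500/9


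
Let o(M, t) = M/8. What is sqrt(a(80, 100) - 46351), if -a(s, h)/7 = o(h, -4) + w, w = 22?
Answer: I*sqrt(186370)/2 ≈ 215.85*I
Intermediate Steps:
o(M, t) = M/8 (o(M, t) = M*(1/8) = M/8)
a(s, h) = -154 - 7*h/8 (a(s, h) = -7*(h/8 + 22) = -7*(22 + h/8) = -154 - 7*h/8)
sqrt(a(80, 100) - 46351) = sqrt((-154 - 7/8*100) - 46351) = sqrt((-154 - 175/2) - 46351) = sqrt(-483/2 - 46351) = sqrt(-93185/2) = I*sqrt(186370)/2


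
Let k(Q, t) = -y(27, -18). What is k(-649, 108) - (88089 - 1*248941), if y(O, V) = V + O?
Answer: 160843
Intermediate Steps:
y(O, V) = O + V
k(Q, t) = -9 (k(Q, t) = -(27 - 18) = -1*9 = -9)
k(-649, 108) - (88089 - 1*248941) = -9 - (88089 - 1*248941) = -9 - (88089 - 248941) = -9 - 1*(-160852) = -9 + 160852 = 160843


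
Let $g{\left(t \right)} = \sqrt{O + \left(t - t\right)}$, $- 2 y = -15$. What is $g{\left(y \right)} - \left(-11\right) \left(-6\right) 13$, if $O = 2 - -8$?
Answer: $-858 + \sqrt{10} \approx -854.84$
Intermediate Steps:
$y = \frac{15}{2}$ ($y = \left(- \frac{1}{2}\right) \left(-15\right) = \frac{15}{2} \approx 7.5$)
$O = 10$ ($O = 2 + 8 = 10$)
$g{\left(t \right)} = \sqrt{10}$ ($g{\left(t \right)} = \sqrt{10 + \left(t - t\right)} = \sqrt{10 + 0} = \sqrt{10}$)
$g{\left(y \right)} - \left(-11\right) \left(-6\right) 13 = \sqrt{10} - \left(-11\right) \left(-6\right) 13 = \sqrt{10} - 66 \cdot 13 = \sqrt{10} - 858 = -858 + \sqrt{10}$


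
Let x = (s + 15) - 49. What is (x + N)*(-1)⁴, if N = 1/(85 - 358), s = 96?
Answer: 16925/273 ≈ 61.996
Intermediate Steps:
N = -1/273 (N = 1/(-273) = -1/273 ≈ -0.0036630)
x = 62 (x = (96 + 15) - 49 = 111 - 49 = 62)
(x + N)*(-1)⁴ = (62 - 1/273)*(-1)⁴ = (16925/273)*1 = 16925/273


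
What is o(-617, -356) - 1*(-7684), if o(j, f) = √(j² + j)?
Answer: 7684 + 2*√95018 ≈ 8300.5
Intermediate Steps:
o(j, f) = √(j + j²)
o(-617, -356) - 1*(-7684) = √(-617*(1 - 617)) - 1*(-7684) = √(-617*(-616)) + 7684 = √380072 + 7684 = 2*√95018 + 7684 = 7684 + 2*√95018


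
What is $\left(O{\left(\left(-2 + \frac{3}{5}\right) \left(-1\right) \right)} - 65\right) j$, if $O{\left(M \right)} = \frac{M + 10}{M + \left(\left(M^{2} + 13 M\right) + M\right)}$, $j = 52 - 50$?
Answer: $- \frac{37025}{287} \approx -129.01$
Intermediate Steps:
$j = 2$
$O{\left(M \right)} = \frac{10 + M}{M^{2} + 15 M}$ ($O{\left(M \right)} = \frac{10 + M}{M + \left(M^{2} + 14 M\right)} = \frac{10 + M}{M^{2} + 15 M}$)
$\left(O{\left(\left(-2 + \frac{3}{5}\right) \left(-1\right) \right)} - 65\right) j = \left(\frac{10 + \left(-2 + \frac{3}{5}\right) \left(-1\right)}{\left(-2 + \frac{3}{5}\right) \left(-1\right) \left(15 + \left(-2 + \frac{3}{5}\right) \left(-1\right)\right)} - 65\right) 2 = \left(\frac{10 - - \frac{7}{5}}{\left(- \frac{7}{5}\right) \left(-1\right) \left(15 - - \frac{7}{5}\right)} - 65\right) 2 = \left(\frac{10 + \frac{7}{5}}{\frac{7}{5} \left(15 + \frac{7}{5}\right)} - 65\right) 2 = \left(\frac{5}{7} \frac{1}{\frac{82}{5}} \cdot \frac{57}{5} - 65\right) 2 = \left(\frac{5}{7} \cdot \frac{5}{82} \cdot \frac{57}{5} - 65\right) 2 = \left(\frac{285}{574} - 65\right) 2 = \left(- \frac{37025}{574}\right) 2 = - \frac{37025}{287}$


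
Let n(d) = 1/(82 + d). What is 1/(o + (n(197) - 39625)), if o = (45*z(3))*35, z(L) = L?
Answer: -279/9737099 ≈ -2.8653e-5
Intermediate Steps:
o = 4725 (o = (45*3)*35 = 135*35 = 4725)
1/(o + (n(197) - 39625)) = 1/(4725 + (1/(82 + 197) - 39625)) = 1/(4725 + (1/279 - 39625)) = 1/(4725 - 11055374/279) = 1/(-9737099/279) = -279/9737099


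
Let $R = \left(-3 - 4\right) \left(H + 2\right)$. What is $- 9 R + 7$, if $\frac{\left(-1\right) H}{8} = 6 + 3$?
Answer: $-4403$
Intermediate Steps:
$H = -72$ ($H = - 8 \left(6 + 3\right) = \left(-8\right) 9 = -72$)
$R = 490$ ($R = \left(-3 - 4\right) \left(-72 + 2\right) = \left(-7\right) \left(-70\right) = 490$)
$- 9 R + 7 = \left(-9\right) 490 + 7 = -4410 + 7 = -4403$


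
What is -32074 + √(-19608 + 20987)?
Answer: -32074 + √1379 ≈ -32037.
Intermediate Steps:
-32074 + √(-19608 + 20987) = -32074 + √1379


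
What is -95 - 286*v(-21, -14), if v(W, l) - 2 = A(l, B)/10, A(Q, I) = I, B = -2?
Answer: -3049/5 ≈ -609.80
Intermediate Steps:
v(W, l) = 9/5 (v(W, l) = 2 - 2/10 = 2 - 2*⅒ = 2 - ⅕ = 9/5)
-95 - 286*v(-21, -14) = -95 - 286*9/5 = -95 - 2574/5 = -3049/5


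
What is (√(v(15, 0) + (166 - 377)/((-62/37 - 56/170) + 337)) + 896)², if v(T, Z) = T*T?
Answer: 846050409324/1053559 + 3584*√62261960243405/1053559 ≈ 8.2988e+5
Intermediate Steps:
v(T, Z) = T²
(√(v(15, 0) + (166 - 377)/((-62/37 - 56/170) + 337)) + 896)² = (√(15² + (166 - 377)/((-62/37 - 56/170) + 337)) + 896)² = (√(225 - 211/((-62*1/37 - 56*1/170) + 337)) + 896)² = (√(225 - 211/((-62/37 - 28/85) + 337)) + 896)² = (√(225 - 211/(-6306/3145 + 337)) + 896)² = (√(225 - 211/1053559/3145) + 896)² = (√(225 - 211*3145/1053559) + 896)² = (√(225 - 663595/1053559) + 896)² = (√(236387180/1053559) + 896)² = (2*√62261960243405/1053559 + 896)² = (896 + 2*√62261960243405/1053559)²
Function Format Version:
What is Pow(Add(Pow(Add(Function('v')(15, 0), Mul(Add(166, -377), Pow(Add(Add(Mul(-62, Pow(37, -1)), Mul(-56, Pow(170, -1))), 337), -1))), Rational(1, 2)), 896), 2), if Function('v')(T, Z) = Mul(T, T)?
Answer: Add(Rational(846050409324, 1053559), Mul(Rational(3584, 1053559), Pow(62261960243405, Rational(1, 2)))) ≈ 8.2988e+5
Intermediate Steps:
Function('v')(T, Z) = Pow(T, 2)
Pow(Add(Pow(Add(Function('v')(15, 0), Mul(Add(166, -377), Pow(Add(Add(Mul(-62, Pow(37, -1)), Mul(-56, Pow(170, -1))), 337), -1))), Rational(1, 2)), 896), 2) = Pow(Add(Pow(Add(Pow(15, 2), Mul(Add(166, -377), Pow(Add(Add(Mul(-62, Pow(37, -1)), Mul(-56, Pow(170, -1))), 337), -1))), Rational(1, 2)), 896), 2) = Pow(Add(Pow(Add(225, Mul(-211, Pow(Add(Add(Mul(-62, Rational(1, 37)), Mul(-56, Rational(1, 170))), 337), -1))), Rational(1, 2)), 896), 2) = Pow(Add(Pow(Add(225, Mul(-211, Pow(Add(Add(Rational(-62, 37), Rational(-28, 85)), 337), -1))), Rational(1, 2)), 896), 2) = Pow(Add(Pow(Add(225, Mul(-211, Pow(Add(Rational(-6306, 3145), 337), -1))), Rational(1, 2)), 896), 2) = Pow(Add(Pow(Add(225, Mul(-211, Pow(Rational(1053559, 3145), -1))), Rational(1, 2)), 896), 2) = Pow(Add(Pow(Add(225, Mul(-211, Rational(3145, 1053559))), Rational(1, 2)), 896), 2) = Pow(Add(Pow(Add(225, Rational(-663595, 1053559)), Rational(1, 2)), 896), 2) = Pow(Add(Pow(Rational(236387180, 1053559), Rational(1, 2)), 896), 2) = Pow(Add(Mul(Rational(2, 1053559), Pow(62261960243405, Rational(1, 2))), 896), 2) = Pow(Add(896, Mul(Rational(2, 1053559), Pow(62261960243405, Rational(1, 2)))), 2)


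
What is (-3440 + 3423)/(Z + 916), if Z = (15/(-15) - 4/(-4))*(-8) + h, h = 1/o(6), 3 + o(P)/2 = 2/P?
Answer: -272/14653 ≈ -0.018563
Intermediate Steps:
o(P) = -6 + 4/P (o(P) = -6 + 2*(2/P) = -6 + 4/P)
h = -3/16 (h = 1/(-6 + 4/6) = 1/(-6 + 4*(⅙)) = 1/(-6 + ⅔) = 1/(-16/3) = -3/16 ≈ -0.18750)
Z = -3/16 (Z = (15/(-15) - 4/(-4))*(-8) - 3/16 = (15*(-1/15) - 4*(-¼))*(-8) - 3/16 = (-1 + 1)*(-8) - 3/16 = 0*(-8) - 3/16 = 0 - 3/16 = -3/16 ≈ -0.18750)
(-3440 + 3423)/(Z + 916) = (-3440 + 3423)/(-3/16 + 916) = -17/14653/16 = -17*16/14653 = -272/14653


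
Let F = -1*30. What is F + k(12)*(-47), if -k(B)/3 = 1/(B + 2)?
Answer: -279/14 ≈ -19.929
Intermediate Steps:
k(B) = -3/(2 + B) (k(B) = -3/(B + 2) = -3/(2 + B))
F = -30
F + k(12)*(-47) = -30 - 3/(2 + 12)*(-47) = -30 - 3/14*(-47) = -30 + 141/14 = -279/14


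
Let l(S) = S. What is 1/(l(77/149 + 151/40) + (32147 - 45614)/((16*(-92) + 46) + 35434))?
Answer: 4222660/16450569 ≈ 0.25669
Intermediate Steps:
1/(l(77/149 + 151/40) + (32147 - 45614)/((16*(-92) + 46) + 35434)) = 1/((77/149 + 151/40) + (32147 - 45614)/((16*(-92) + 46) + 35434)) = 1/((77*(1/149) + 151*(1/40)) - 13467/((-1472 + 46) + 35434)) = 1/((77/149 + 151/40) - 13467/(-1426 + 35434)) = 1/(25579/5960 - 13467/34008) = 1/(25579/5960 - 13467*1/34008) = 1/(25579/5960 - 4489/11336) = 1/(16450569/4222660) = 4222660/16450569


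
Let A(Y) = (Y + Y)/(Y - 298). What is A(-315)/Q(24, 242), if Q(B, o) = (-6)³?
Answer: -35/7356 ≈ -0.0047580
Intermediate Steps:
Q(B, o) = -216
A(Y) = 2*Y/(-298 + Y) (A(Y) = (2*Y)/(-298 + Y) = 2*Y/(-298 + Y))
A(-315)/Q(24, 242) = (2*(-315)/(-298 - 315))/(-216) = (2*(-315)/(-613))*(-1/216) = (2*(-315)*(-1/613))*(-1/216) = (630/613)*(-1/216) = -35/7356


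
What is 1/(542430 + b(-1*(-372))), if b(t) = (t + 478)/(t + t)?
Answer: 372/201784385 ≈ 1.8436e-6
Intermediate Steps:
b(t) = (478 + t)/(2*t) (b(t) = (478 + t)/((2*t)) = (478 + t)*(1/(2*t)) = (478 + t)/(2*t))
1/(542430 + b(-1*(-372))) = 1/(542430 + (478 - 1*(-372))/(2*((-1*(-372))))) = 1/(542430 + (½)*(478 + 372)/372) = 1/(542430 + (½)*(1/372)*850) = 1/(542430 + 425/372) = 1/(201784385/372) = 372/201784385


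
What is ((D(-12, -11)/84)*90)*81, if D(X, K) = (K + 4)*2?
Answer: -1215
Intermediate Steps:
D(X, K) = 8 + 2*K (D(X, K) = (4 + K)*2 = 8 + 2*K)
((D(-12, -11)/84)*90)*81 = (((8 + 2*(-11))/84)*90)*81 = (((8 - 22)*(1/84))*90)*81 = (-14*1/84*90)*81 = -⅙*90*81 = -15*81 = -1215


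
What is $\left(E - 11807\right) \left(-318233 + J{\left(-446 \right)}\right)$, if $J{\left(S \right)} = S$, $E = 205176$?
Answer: $-61622639551$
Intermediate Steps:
$\left(E - 11807\right) \left(-318233 + J{\left(-446 \right)}\right) = \left(205176 - 11807\right) \left(-318233 - 446\right) = 193369 \left(-318679\right) = -61622639551$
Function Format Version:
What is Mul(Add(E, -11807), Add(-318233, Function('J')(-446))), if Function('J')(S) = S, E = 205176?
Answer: -61622639551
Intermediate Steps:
Mul(Add(E, -11807), Add(-318233, Function('J')(-446))) = Mul(Add(205176, -11807), Add(-318233, -446)) = Mul(193369, -318679) = -61622639551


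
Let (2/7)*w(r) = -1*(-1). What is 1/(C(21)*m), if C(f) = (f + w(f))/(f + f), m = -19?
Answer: -12/133 ≈ -0.090226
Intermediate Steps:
w(r) = 7/2 (w(r) = 7*(-1*(-1))/2 = (7/2)*1 = 7/2)
C(f) = (7/2 + f)/(2*f) (C(f) = (f + 7/2)/(f + f) = (7/2 + f)/((2*f)) = (7/2 + f)*(1/(2*f)) = (7/2 + f)/(2*f))
1/(C(21)*m) = 1/(((1/4)*(7 + 2*21)/21)*(-19)) = 1/(((1/4)*(1/21)*(7 + 42))*(-19)) = 1/(((1/4)*(1/21)*49)*(-19)) = 1/((7/12)*(-19)) = 1/(-133/12) = -12/133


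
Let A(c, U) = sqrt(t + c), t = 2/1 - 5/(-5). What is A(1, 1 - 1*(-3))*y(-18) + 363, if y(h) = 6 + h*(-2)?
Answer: 447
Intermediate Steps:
t = 3 (t = 2*1 - 5*(-1/5) = 2 + 1 = 3)
y(h) = 6 - 2*h
A(c, U) = sqrt(3 + c)
A(1, 1 - 1*(-3))*y(-18) + 363 = sqrt(3 + 1)*(6 - 2*(-18)) + 363 = sqrt(4)*(6 + 36) + 363 = 2*42 + 363 = 84 + 363 = 447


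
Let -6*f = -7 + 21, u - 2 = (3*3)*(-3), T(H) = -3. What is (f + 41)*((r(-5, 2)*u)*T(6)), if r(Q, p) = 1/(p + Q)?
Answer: -2900/3 ≈ -966.67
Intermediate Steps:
r(Q, p) = 1/(Q + p)
u = -25 (u = 2 + (3*3)*(-3) = 2 + 9*(-3) = 2 - 27 = -25)
f = -7/3 (f = -(-7 + 21)/6 = -⅙*14 = -7/3 ≈ -2.3333)
(f + 41)*((r(-5, 2)*u)*T(6)) = (-7/3 + 41)*((-25/(-5 + 2))*(-3)) = 116*((-25/(-3))*(-3))/3 = 116*(-⅓*(-25)*(-3))/3 = 116*((25/3)*(-3))/3 = (116/3)*(-25) = -2900/3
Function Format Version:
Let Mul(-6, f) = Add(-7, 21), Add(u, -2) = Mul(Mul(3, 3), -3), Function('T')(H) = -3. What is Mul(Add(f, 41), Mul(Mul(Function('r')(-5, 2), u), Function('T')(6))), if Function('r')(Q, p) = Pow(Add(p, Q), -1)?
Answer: Rational(-2900, 3) ≈ -966.67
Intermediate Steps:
Function('r')(Q, p) = Pow(Add(Q, p), -1)
u = -25 (u = Add(2, Mul(Mul(3, 3), -3)) = Add(2, Mul(9, -3)) = Add(2, -27) = -25)
f = Rational(-7, 3) (f = Mul(Rational(-1, 6), Add(-7, 21)) = Mul(Rational(-1, 6), 14) = Rational(-7, 3) ≈ -2.3333)
Mul(Add(f, 41), Mul(Mul(Function('r')(-5, 2), u), Function('T')(6))) = Mul(Add(Rational(-7, 3), 41), Mul(Mul(Pow(Add(-5, 2), -1), -25), -3)) = Mul(Rational(116, 3), Mul(Mul(Pow(-3, -1), -25), -3)) = Mul(Rational(116, 3), Mul(Mul(Rational(-1, 3), -25), -3)) = Mul(Rational(116, 3), Mul(Rational(25, 3), -3)) = Mul(Rational(116, 3), -25) = Rational(-2900, 3)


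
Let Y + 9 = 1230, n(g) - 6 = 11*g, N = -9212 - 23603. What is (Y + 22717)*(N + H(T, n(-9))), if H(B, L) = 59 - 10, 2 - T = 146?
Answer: -784352508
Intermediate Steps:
N = -32815
n(g) = 6 + 11*g
T = -144 (T = 2 - 1*146 = 2 - 146 = -144)
Y = 1221 (Y = -9 + 1230 = 1221)
H(B, L) = 49
(Y + 22717)*(N + H(T, n(-9))) = (1221 + 22717)*(-32815 + 49) = 23938*(-32766) = -784352508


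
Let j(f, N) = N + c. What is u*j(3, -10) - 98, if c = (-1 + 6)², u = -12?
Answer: -278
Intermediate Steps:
c = 25 (c = 5² = 25)
j(f, N) = 25 + N (j(f, N) = N + 25 = 25 + N)
u*j(3, -10) - 98 = -12*(25 - 10) - 98 = -12*15 - 98 = -180 - 98 = -278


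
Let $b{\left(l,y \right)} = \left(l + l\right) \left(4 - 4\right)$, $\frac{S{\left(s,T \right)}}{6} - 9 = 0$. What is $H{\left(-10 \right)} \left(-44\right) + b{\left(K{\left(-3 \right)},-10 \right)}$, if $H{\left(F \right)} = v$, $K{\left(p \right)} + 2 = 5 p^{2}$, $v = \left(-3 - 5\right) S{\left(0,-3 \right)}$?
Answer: $19008$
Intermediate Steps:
$S{\left(s,T \right)} = 54$ ($S{\left(s,T \right)} = 54 + 6 \cdot 0 = 54 + 0 = 54$)
$v = -432$ ($v = \left(-3 - 5\right) 54 = \left(-8\right) 54 = -432$)
$K{\left(p \right)} = -2 + 5 p^{2}$
$H{\left(F \right)} = -432$
$b{\left(l,y \right)} = 0$ ($b{\left(l,y \right)} = 2 l 0 = 0$)
$H{\left(-10 \right)} \left(-44\right) + b{\left(K{\left(-3 \right)},-10 \right)} = \left(-432\right) \left(-44\right) + 0 = 19008 + 0 = 19008$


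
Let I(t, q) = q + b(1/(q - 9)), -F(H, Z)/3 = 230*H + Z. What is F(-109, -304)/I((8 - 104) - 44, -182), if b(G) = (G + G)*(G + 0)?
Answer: -462834447/1106590 ≈ -418.25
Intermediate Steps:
F(H, Z) = -690*H - 3*Z (F(H, Z) = -3*(230*H + Z) = -3*(Z + 230*H) = -690*H - 3*Z)
b(G) = 2*G² (b(G) = (2*G)*G = 2*G²)
I(t, q) = q + 2/(-9 + q)² (I(t, q) = q + 2*(1/(q - 9))² = q + 2*(1/(-9 + q))² = q + 2/(-9 + q)²)
F(-109, -304)/I((8 - 104) - 44, -182) = (-690*(-109) - 3*(-304))/(-182 + 2/(-9 - 182)²) = (75210 + 912)/(-182 + 2/(-191)²) = 76122/(-182 + 2*(1/36481)) = 76122/(-182 + 2/36481) = 76122/(-6639540/36481) = 76122*(-36481/6639540) = -462834447/1106590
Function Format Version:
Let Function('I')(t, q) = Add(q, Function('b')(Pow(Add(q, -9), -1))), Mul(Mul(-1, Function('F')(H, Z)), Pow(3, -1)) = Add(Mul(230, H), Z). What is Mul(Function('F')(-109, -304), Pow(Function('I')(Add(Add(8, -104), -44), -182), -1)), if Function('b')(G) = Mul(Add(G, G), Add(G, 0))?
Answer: Rational(-462834447, 1106590) ≈ -418.25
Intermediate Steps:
Function('F')(H, Z) = Add(Mul(-690, H), Mul(-3, Z)) (Function('F')(H, Z) = Mul(-3, Add(Mul(230, H), Z)) = Mul(-3, Add(Z, Mul(230, H))) = Add(Mul(-690, H), Mul(-3, Z)))
Function('b')(G) = Mul(2, Pow(G, 2)) (Function('b')(G) = Mul(Mul(2, G), G) = Mul(2, Pow(G, 2)))
Function('I')(t, q) = Add(q, Mul(2, Pow(Add(-9, q), -2))) (Function('I')(t, q) = Add(q, Mul(2, Pow(Pow(Add(q, -9), -1), 2))) = Add(q, Mul(2, Pow(Pow(Add(-9, q), -1), 2))) = Add(q, Mul(2, Pow(Add(-9, q), -2))))
Mul(Function('F')(-109, -304), Pow(Function('I')(Add(Add(8, -104), -44), -182), -1)) = Mul(Add(Mul(-690, -109), Mul(-3, -304)), Pow(Add(-182, Mul(2, Pow(Add(-9, -182), -2))), -1)) = Mul(Add(75210, 912), Pow(Add(-182, Mul(2, Pow(-191, -2))), -1)) = Mul(76122, Pow(Add(-182, Mul(2, Rational(1, 36481))), -1)) = Mul(76122, Pow(Add(-182, Rational(2, 36481)), -1)) = Mul(76122, Pow(Rational(-6639540, 36481), -1)) = Mul(76122, Rational(-36481, 6639540)) = Rational(-462834447, 1106590)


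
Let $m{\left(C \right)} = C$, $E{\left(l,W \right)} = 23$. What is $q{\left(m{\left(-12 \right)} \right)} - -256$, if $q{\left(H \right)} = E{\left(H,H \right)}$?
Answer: $279$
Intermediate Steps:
$q{\left(H \right)} = 23$
$q{\left(m{\left(-12 \right)} \right)} - -256 = 23 - -256 = 23 + 256 = 279$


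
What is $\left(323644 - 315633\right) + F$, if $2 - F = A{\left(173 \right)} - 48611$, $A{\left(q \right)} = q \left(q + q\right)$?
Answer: $-3234$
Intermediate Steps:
$A{\left(q \right)} = 2 q^{2}$ ($A{\left(q \right)} = q 2 q = 2 q^{2}$)
$F = -11245$ ($F = 2 - \left(2 \cdot 173^{2} - 48611\right) = 2 - \left(2 \cdot 29929 - 48611\right) = 2 - \left(59858 - 48611\right) = 2 - 11247 = -11245$)
$\left(323644 - 315633\right) + F = \left(323644 - 315633\right) - 11245 = 8011 - 11245 = -3234$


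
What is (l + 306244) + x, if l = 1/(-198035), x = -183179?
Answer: 24371177274/198035 ≈ 1.2307e+5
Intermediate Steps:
l = -1/198035 ≈ -5.0496e-6
(l + 306244) + x = (-1/198035 + 306244) - 183179 = 60647030539/198035 - 183179 = 24371177274/198035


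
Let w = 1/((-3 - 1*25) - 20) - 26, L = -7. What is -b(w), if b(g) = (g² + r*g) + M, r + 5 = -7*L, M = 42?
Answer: 981119/2304 ≈ 425.83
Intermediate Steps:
r = 44 (r = -5 - 7*(-7) = -5 + 49 = 44)
w = -1249/48 (w = 1/((-3 - 25) - 20) - 26 = 1/(-28 - 20) - 26 = 1/(-48) - 26 = -1/48 - 26 = -1249/48 ≈ -26.021)
b(g) = 42 + g² + 44*g (b(g) = (g² + 44*g) + 42 = 42 + g² + 44*g)
-b(w) = -(42 + (-1249/48)² + 44*(-1249/48)) = -(42 + 1560001/2304 - 13739/12) = -1*(-981119/2304) = 981119/2304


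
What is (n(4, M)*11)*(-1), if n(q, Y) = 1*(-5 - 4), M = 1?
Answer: 99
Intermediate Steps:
n(q, Y) = -9 (n(q, Y) = 1*(-9) = -9)
(n(4, M)*11)*(-1) = -9*11*(-1) = -99*(-1) = 99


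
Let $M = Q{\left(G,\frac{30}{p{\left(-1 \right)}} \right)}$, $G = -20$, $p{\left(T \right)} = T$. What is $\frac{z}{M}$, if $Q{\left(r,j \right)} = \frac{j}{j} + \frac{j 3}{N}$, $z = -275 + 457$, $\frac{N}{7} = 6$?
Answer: $- \frac{637}{4} \approx -159.25$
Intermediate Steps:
$N = 42$ ($N = 7 \cdot 6 = 42$)
$z = 182$
$Q{\left(r,j \right)} = 1 + \frac{j}{14}$ ($Q{\left(r,j \right)} = \frac{j}{j} + \frac{j 3}{42} = 1 + 3 j \frac{1}{42} = 1 + \frac{j}{14}$)
$M = - \frac{8}{7}$ ($M = 1 + \frac{30 \frac{1}{-1}}{14} = 1 + \frac{30 \left(-1\right)}{14} = 1 + \frac{1}{14} \left(-30\right) = 1 - \frac{15}{7} = - \frac{8}{7} \approx -1.1429$)
$\frac{z}{M} = \frac{182}{- \frac{8}{7}} = 182 \left(- \frac{7}{8}\right) = - \frac{637}{4}$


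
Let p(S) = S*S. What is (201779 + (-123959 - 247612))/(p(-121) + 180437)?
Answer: -84896/97539 ≈ -0.87038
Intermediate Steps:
p(S) = S²
(201779 + (-123959 - 247612))/(p(-121) + 180437) = (201779 + (-123959 - 247612))/((-121)² + 180437) = (201779 - 371571)/(14641 + 180437) = -169792/195078 = -169792*1/195078 = -84896/97539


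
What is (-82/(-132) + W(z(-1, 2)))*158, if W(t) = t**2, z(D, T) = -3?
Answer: 50165/33 ≈ 1520.2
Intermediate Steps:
(-82/(-132) + W(z(-1, 2)))*158 = (-82/(-132) + (-3)**2)*158 = (-82*(-1/132) + 9)*158 = (41/66 + 9)*158 = (635/66)*158 = 50165/33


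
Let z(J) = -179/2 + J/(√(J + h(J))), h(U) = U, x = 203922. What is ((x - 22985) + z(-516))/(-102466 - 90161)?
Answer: -120565/128418 - I*√258/192627 ≈ -0.93885 - 8.3386e-5*I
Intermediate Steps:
z(J) = -179/2 + √2*√J/2 (z(J) = -179/2 + J/(√(J + J)) = -179*½ + J/(√(2*J)) = -179/2 + J/((√2*√J)) = -179/2 + J*(√2/(2*√J)) = -179/2 + √2*√J/2)
((x - 22985) + z(-516))/(-102466 - 90161) = ((203922 - 22985) + (-179/2 + √2*√(-516)/2))/(-102466 - 90161) = (180937 + (-179/2 + √2*(2*I*√129)/2))/(-192627) = (180937 + (-179/2 + I*√258))*(-1/192627) = (361695/2 + I*√258)*(-1/192627) = -120565/128418 - I*√258/192627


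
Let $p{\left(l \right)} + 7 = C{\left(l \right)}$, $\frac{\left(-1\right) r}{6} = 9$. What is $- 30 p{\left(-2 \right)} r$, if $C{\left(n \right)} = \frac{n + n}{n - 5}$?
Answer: $- \frac{72900}{7} \approx -10414.0$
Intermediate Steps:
$r = -54$ ($r = \left(-6\right) 9 = -54$)
$C{\left(n \right)} = \frac{2 n}{-5 + n}$
$p{\left(l \right)} = -7 + \frac{2 l}{-5 + l}$
$- 30 p{\left(-2 \right)} r = - 30 \frac{5 \left(7 - -2\right)}{-5 - 2} \left(-54\right) = - 30 \frac{5 \left(7 + 2\right)}{-7} \left(-54\right) = - 30 \cdot 5 \left(- \frac{1}{7}\right) 9 \left(-54\right) = \left(-30\right) \left(- \frac{45}{7}\right) \left(-54\right) = \frac{1350}{7} \left(-54\right) = - \frac{72900}{7}$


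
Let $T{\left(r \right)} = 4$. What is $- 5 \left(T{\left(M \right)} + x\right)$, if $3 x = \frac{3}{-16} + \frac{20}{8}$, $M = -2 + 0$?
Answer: $- \frac{1145}{48} \approx -23.854$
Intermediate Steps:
$M = -2$
$x = \frac{37}{48}$ ($x = \frac{\frac{3}{-16} + \frac{20}{8}}{3} = \frac{3 \left(- \frac{1}{16}\right) + 20 \cdot \frac{1}{8}}{3} = \frac{- \frac{3}{16} + \frac{5}{2}}{3} = \frac{1}{3} \cdot \frac{37}{16} = \frac{37}{48} \approx 0.77083$)
$- 5 \left(T{\left(M \right)} + x\right) = - 5 \left(4 + \frac{37}{48}\right) = \left(-5\right) \frac{229}{48} = - \frac{1145}{48}$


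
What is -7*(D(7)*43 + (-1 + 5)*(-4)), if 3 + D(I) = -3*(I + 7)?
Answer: 13657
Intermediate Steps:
D(I) = -24 - 3*I (D(I) = -3 - 3*(I + 7) = -3 - 3*(7 + I) = -3 + (-21 - 3*I) = -24 - 3*I)
-7*(D(7)*43 + (-1 + 5)*(-4)) = -7*((-24 - 3*7)*43 + (-1 + 5)*(-4)) = -7*((-24 - 21)*43 + 4*(-4)) = -7*(-45*43 - 16) = -7*(-1935 - 16) = -7*(-1951) = 13657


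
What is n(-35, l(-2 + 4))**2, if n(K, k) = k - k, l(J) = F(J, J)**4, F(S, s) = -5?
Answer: 0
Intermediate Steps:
l(J) = 625 (l(J) = (-5)**4 = 625)
n(K, k) = 0
n(-35, l(-2 + 4))**2 = 0**2 = 0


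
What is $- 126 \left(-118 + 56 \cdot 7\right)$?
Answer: $-34524$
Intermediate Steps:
$- 126 \left(-118 + 56 \cdot 7\right) = - 126 \left(-118 + 392\right) = \left(-126\right) 274 = -34524$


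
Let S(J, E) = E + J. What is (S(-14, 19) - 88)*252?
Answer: -20916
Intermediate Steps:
(S(-14, 19) - 88)*252 = ((19 - 14) - 88)*252 = (5 - 88)*252 = -83*252 = -20916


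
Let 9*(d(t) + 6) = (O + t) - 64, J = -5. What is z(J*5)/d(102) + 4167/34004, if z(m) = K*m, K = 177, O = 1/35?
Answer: 47399654853/19008236 ≈ 2493.6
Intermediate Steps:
O = 1/35 ≈ 0.028571
d(t) = -4129/315 + t/9 (d(t) = -6 + ((1/35 + t) - 64)/9 = -6 + (-2239/35 + t)/9 = -6 + (-2239/315 + t/9) = -4129/315 + t/9)
z(m) = 177*m
z(J*5)/d(102) + 4167/34004 = (177*(-5*5))/(-4129/315 + (⅑)*102) + 4167/34004 = (177*(-25))/(-4129/315 + 34/3) + 4167*(1/34004) = -4425/(-559/315) + 4167/34004 = -4425*(-315/559) + 4167/34004 = 1393875/559 + 4167/34004 = 47399654853/19008236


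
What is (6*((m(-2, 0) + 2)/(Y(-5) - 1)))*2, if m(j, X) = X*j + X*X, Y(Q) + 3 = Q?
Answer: -8/3 ≈ -2.6667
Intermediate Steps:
Y(Q) = -3 + Q
m(j, X) = X² + X*j (m(j, X) = X*j + X² = X² + X*j)
(6*((m(-2, 0) + 2)/(Y(-5) - 1)))*2 = (6*((0*(0 - 2) + 2)/((-3 - 5) - 1)))*2 = (6*((0*(-2) + 2)/(-8 - 1)))*2 = (6*((0 + 2)/(-9)))*2 = (6*(2*(-⅑)))*2 = (6*(-2/9))*2 = -4/3*2 = -8/3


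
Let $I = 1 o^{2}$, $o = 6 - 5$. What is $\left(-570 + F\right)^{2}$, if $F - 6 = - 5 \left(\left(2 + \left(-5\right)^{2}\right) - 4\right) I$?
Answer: $461041$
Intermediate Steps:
$o = 1$ ($o = 6 - 5 = 1$)
$I = 1$ ($I = 1 \cdot 1^{2} = 1 \cdot 1 = 1$)
$F = -109$ ($F = 6 + - 5 \left(\left(2 + \left(-5\right)^{2}\right) - 4\right) 1 = 6 + - 5 \left(\left(2 + 25\right) - 4\right) 1 = 6 + - 5 \left(27 - 4\right) 1 = 6 + \left(-5\right) 23 \cdot 1 = 6 - 115 = -109$)
$\left(-570 + F\right)^{2} = \left(-570 - 109\right)^{2} = \left(-679\right)^{2} = 461041$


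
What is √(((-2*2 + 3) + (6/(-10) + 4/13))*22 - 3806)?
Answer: I*√16200470/65 ≈ 61.923*I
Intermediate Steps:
√(((-2*2 + 3) + (6/(-10) + 4/13))*22 - 3806) = √(((-4 + 3) + (6*(-⅒) + 4*(1/13)))*22 - 3806) = √((-1 + (-⅗ + 4/13))*22 - 3806) = √((-1 - 19/65)*22 - 3806) = √(-84/65*22 - 3806) = √(-1848/65 - 3806) = √(-249238/65) = I*√16200470/65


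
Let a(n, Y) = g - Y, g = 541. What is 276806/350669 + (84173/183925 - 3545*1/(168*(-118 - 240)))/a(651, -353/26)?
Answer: 3157387410189049027/3995191068506899800 ≈ 0.79030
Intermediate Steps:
a(n, Y) = 541 - Y
276806/350669 + (84173/183925 - 3545*1/(168*(-118 - 240)))/a(651, -353/26) = 276806/350669 + (84173/183925 - 3545*1/(168*(-118 - 240)))/(541 - (-353)/26) = 276806*(1/350669) + (84173*(1/183925) - 3545/((-358*168)))/(541 - (-353)/26) = 276806/350669 + (84173/183925 - 3545/(-60144))/(541 - 1*(-353/26)) = 276806/350669 + (84173/183925 - 3545*(-1/60144))/(541 + 353/26) = 276806/350669 + (84173/183925 + 3545/60144)/(14419/26) = 276806/350669 + (816359291/1580283600)*(26/14419) = 276806/350669 + 10612670783/11393054614200 = 3157387410189049027/3995191068506899800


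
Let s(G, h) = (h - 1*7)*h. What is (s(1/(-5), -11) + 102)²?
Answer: 90000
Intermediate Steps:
s(G, h) = h*(-7 + h) (s(G, h) = (h - 7)*h = (-7 + h)*h = h*(-7 + h))
(s(1/(-5), -11) + 102)² = (-11*(-7 - 11) + 102)² = (-11*(-18) + 102)² = (198 + 102)² = 300² = 90000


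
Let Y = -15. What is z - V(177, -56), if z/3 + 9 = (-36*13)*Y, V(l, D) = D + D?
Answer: 21145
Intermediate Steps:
V(l, D) = 2*D
z = 21033 (z = -27 + 3*(-36*13*(-15)) = -27 + 3*(-468*(-15)) = -27 + 3*7020 = -27 + 21060 = 21033)
z - V(177, -56) = 21033 - 2*(-56) = 21033 - 1*(-112) = 21033 + 112 = 21145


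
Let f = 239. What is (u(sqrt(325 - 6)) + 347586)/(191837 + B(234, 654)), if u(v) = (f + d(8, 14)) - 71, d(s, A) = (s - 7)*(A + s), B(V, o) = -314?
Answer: 347776/191523 ≈ 1.8158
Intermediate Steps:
d(s, A) = (-7 + s)*(A + s)
u(v) = 190 (u(v) = (239 + (8**2 - 7*14 - 7*8 + 14*8)) - 71 = (239 + (64 - 98 - 56 + 112)) - 71 = (239 + 22) - 71 = 261 - 71 = 190)
(u(sqrt(325 - 6)) + 347586)/(191837 + B(234, 654)) = (190 + 347586)/(191837 - 314) = 347776/191523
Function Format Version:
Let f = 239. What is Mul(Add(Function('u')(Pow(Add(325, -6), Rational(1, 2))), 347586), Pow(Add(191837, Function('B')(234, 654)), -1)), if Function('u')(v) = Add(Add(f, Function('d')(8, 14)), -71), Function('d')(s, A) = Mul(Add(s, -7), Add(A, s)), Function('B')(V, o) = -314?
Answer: Rational(347776, 191523) ≈ 1.8158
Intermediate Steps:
Function('d')(s, A) = Mul(Add(-7, s), Add(A, s))
Function('u')(v) = 190 (Function('u')(v) = Add(Add(239, Add(Pow(8, 2), Mul(-7, 14), Mul(-7, 8), Mul(14, 8))), -71) = Add(Add(239, Add(64, -98, -56, 112)), -71) = Add(Add(239, 22), -71) = Add(261, -71) = 190)
Mul(Add(Function('u')(Pow(Add(325, -6), Rational(1, 2))), 347586), Pow(Add(191837, Function('B')(234, 654)), -1)) = Mul(Add(190, 347586), Pow(Add(191837, -314), -1)) = Mul(347776, Pow(191523, -1)) = Mul(347776, Rational(1, 191523)) = Rational(347776, 191523)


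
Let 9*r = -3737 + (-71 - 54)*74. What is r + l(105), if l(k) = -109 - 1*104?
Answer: -1656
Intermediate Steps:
l(k) = -213 (l(k) = -109 - 104 = -213)
r = -1443 (r = (-3737 + (-71 - 54)*74)/9 = (-3737 - 125*74)/9 = (-3737 - 9250)/9 = (⅑)*(-12987) = -1443)
r + l(105) = -1443 - 213 = -1656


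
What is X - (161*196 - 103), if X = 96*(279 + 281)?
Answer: 22307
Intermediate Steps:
X = 53760 (X = 96*560 = 53760)
X - (161*196 - 103) = 53760 - (161*196 - 103) = 53760 - (31556 - 103) = 53760 - 1*31453 = 53760 - 31453 = 22307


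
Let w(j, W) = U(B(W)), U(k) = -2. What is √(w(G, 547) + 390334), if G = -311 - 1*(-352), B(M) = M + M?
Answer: 2*√97583 ≈ 624.77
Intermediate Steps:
B(M) = 2*M
G = 41 (G = -311 + 352 = 41)
w(j, W) = -2
√(w(G, 547) + 390334) = √(-2 + 390334) = √390332 = 2*√97583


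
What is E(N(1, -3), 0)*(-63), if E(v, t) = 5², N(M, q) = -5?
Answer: -1575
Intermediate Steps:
E(v, t) = 25
E(N(1, -3), 0)*(-63) = 25*(-63) = -1575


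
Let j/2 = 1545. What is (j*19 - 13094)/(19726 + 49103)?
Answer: 45616/68829 ≈ 0.66274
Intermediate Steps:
j = 3090 (j = 2*1545 = 3090)
(j*19 - 13094)/(19726 + 49103) = (3090*19 - 13094)/(19726 + 49103) = (58710 - 13094)/68829 = 45616*(1/68829) = 45616/68829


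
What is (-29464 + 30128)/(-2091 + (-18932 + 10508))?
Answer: -664/10515 ≈ -0.063148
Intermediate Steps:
(-29464 + 30128)/(-2091 + (-18932 + 10508)) = 664/(-2091 - 8424) = 664/(-10515) = 664*(-1/10515) = -664/10515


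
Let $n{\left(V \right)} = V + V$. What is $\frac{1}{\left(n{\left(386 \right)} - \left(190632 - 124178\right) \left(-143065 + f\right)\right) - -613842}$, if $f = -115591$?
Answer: $\frac{1}{17189340438} \approx 5.8176 \cdot 10^{-11}$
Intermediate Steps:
$n{\left(V \right)} = 2 V$
$\frac{1}{\left(n{\left(386 \right)} - \left(190632 - 124178\right) \left(-143065 + f\right)\right) - -613842} = \frac{1}{\left(2 \cdot 386 - \left(190632 - 124178\right) \left(-143065 - 115591\right)\right) - -613842} = \frac{1}{\left(772 - 66454 \left(-258656\right)\right) + 613842} = \frac{1}{\left(772 - -17188725824\right) + 613842} = \frac{1}{\left(772 + 17188725824\right) + 613842} = \frac{1}{17188726596 + 613842} = \frac{1}{17189340438}$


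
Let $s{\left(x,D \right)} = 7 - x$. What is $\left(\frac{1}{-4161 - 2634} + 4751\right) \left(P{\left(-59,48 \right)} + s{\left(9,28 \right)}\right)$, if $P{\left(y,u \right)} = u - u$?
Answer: $- \frac{64566088}{6795} \approx -9502.0$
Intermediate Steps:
$P{\left(y,u \right)} = 0$
$\left(\frac{1}{-4161 - 2634} + 4751\right) \left(P{\left(-59,48 \right)} + s{\left(9,28 \right)}\right) = \left(\frac{1}{-4161 - 2634} + 4751\right) \left(0 + \left(7 - 9\right)\right) = \left(\frac{1}{-6795} + 4751\right) \left(0 + \left(7 - 9\right)\right) = \left(- \frac{1}{6795} + 4751\right) \left(0 - 2\right) = \frac{32283044}{6795} \left(-2\right) = - \frac{64566088}{6795}$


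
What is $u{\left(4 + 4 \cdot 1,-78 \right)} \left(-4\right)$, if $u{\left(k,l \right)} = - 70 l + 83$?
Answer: $-22172$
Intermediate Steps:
$u{\left(k,l \right)} = 83 - 70 l$
$u{\left(4 + 4 \cdot 1,-78 \right)} \left(-4\right) = \left(83 - -5460\right) \left(-4\right) = \left(83 + 5460\right) \left(-4\right) = 5543 \left(-4\right) = -22172$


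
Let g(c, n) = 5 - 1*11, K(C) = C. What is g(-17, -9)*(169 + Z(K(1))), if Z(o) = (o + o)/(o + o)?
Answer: -1020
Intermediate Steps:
g(c, n) = -6 (g(c, n) = 5 - 11 = -6)
Z(o) = 1 (Z(o) = (2*o)/((2*o)) = (2*o)*(1/(2*o)) = 1)
g(-17, -9)*(169 + Z(K(1))) = -6*(169 + 1) = -6*170 = -1020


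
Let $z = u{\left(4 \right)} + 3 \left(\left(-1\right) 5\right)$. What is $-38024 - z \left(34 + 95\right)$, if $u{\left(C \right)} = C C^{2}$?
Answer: $-44345$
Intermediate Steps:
$u{\left(C \right)} = C^{3}$
$z = 49$ ($z = 4^{3} + 3 \left(\left(-1\right) 5\right) = 64 + 3 \left(-5\right) = 64 - 15 = 49$)
$-38024 - z \left(34 + 95\right) = -38024 - 49 \left(34 + 95\right) = -38024 - 49 \cdot 129 = -38024 - 6321 = -44345$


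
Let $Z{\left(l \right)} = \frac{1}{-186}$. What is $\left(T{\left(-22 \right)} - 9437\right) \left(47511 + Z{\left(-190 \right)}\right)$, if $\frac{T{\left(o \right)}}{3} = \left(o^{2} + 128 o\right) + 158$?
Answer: $- \frac{141030401155}{186} \approx -7.5823 \cdot 10^{8}$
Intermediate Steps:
$T{\left(o \right)} = 474 + 3 o^{2} + 384 o$ ($T{\left(o \right)} = 3 \left(\left(o^{2} + 128 o\right) + 158\right) = 3 \left(158 + o^{2} + 128 o\right) = 474 + 3 o^{2} + 384 o$)
$Z{\left(l \right)} = - \frac{1}{186}$
$\left(T{\left(-22 \right)} - 9437\right) \left(47511 + Z{\left(-190 \right)}\right) = \left(\left(474 + 3 \left(-22\right)^{2} + 384 \left(-22\right)\right) - 9437\right) \left(47511 - \frac{1}{186}\right) = \left(\left(474 + 3 \cdot 484 - 8448\right) - 9437\right) \frac{8837045}{186} = \left(\left(474 + 1452 - 8448\right) - 9437\right) \frac{8837045}{186} = \left(-6522 - 9437\right) \frac{8837045}{186} = \left(-15959\right) \frac{8837045}{186} = - \frac{141030401155}{186}$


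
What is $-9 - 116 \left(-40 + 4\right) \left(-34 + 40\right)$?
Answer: $25047$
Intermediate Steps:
$-9 - 116 \left(-40 + 4\right) \left(-34 + 40\right) = -9 - 116 \left(\left(-36\right) 6\right) = -9 - -25056 = -9 + 25056 = 25047$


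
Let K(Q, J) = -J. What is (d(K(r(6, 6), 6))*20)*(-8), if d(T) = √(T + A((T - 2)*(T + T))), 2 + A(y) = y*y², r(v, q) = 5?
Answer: -320*√221182 ≈ -1.5050e+5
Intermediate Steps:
A(y) = -2 + y³ (A(y) = -2 + y*y² = -2 + y³)
d(T) = √(-2 + T + 8*T³*(-2 + T)³) (d(T) = √(T + (-2 + ((T - 2)*(T + T))³)) = √(T + (-2 + ((-2 + T)*(2*T))³)) = √(T + (-2 + (2*T*(-2 + T))³)) = √(T + (-2 + 8*T³*(-2 + T)³)) = √(-2 + T + 8*T³*(-2 + T)³))
(d(K(r(6, 6), 6))*20)*(-8) = (√(-2 - 1*6 + 8*(-1*6)³*(-2 - 1*6)³)*20)*(-8) = (√(-2 - 6 + 8*(-6)³*(-2 - 6)³)*20)*(-8) = (√(-2 - 6 + 8*(-216)*(-8)³)*20)*(-8) = (√(-2 - 6 + 8*(-216)*(-512))*20)*(-8) = (√(-2 - 6 + 884736)*20)*(-8) = (√884728*20)*(-8) = ((2*√221182)*20)*(-8) = (40*√221182)*(-8) = -320*√221182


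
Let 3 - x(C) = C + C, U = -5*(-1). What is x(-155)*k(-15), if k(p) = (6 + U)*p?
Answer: -51645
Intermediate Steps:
U = 5
x(C) = 3 - 2*C (x(C) = 3 - (C + C) = 3 - 2*C)
k(p) = 11*p (k(p) = (6 + 5)*p = 11*p)
x(-155)*k(-15) = (3 - 2*(-155))*(11*(-15)) = (3 + 310)*(-165) = 313*(-165) = -51645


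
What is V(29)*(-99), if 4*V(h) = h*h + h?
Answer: -43065/2 ≈ -21533.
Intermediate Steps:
V(h) = h/4 + h**2/4 (V(h) = (h*h + h)/4 = (h**2 + h)/4 = (h + h**2)/4 = h/4 + h**2/4)
V(29)*(-99) = ((1/4)*29*(1 + 29))*(-99) = ((1/4)*29*30)*(-99) = (435/2)*(-99) = -43065/2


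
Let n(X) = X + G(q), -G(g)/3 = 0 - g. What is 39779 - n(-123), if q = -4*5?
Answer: 39962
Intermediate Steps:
q = -20
G(g) = 3*g (G(g) = -3*(0 - g) = -(-3)*g = 3*g)
n(X) = -60 + X (n(X) = X + 3*(-20) = X - 60 = -60 + X)
39779 - n(-123) = 39779 - (-60 - 123) = 39779 - 1*(-183) = 39779 + 183 = 39962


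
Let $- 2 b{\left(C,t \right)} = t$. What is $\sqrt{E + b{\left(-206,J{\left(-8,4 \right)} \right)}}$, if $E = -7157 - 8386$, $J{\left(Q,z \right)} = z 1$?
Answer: $i \sqrt{15545} \approx 124.68 i$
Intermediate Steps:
$J{\left(Q,z \right)} = z$
$b{\left(C,t \right)} = - \frac{t}{2}$
$E = -15543$
$\sqrt{E + b{\left(-206,J{\left(-8,4 \right)} \right)}} = \sqrt{-15543 - 2} = \sqrt{-15545} = i \sqrt{15545}$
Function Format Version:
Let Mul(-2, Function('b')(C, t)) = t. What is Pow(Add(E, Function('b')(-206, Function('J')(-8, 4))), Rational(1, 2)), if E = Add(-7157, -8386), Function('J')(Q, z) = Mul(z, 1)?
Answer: Mul(I, Pow(15545, Rational(1, 2))) ≈ Mul(124.68, I)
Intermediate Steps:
Function('J')(Q, z) = z
Function('b')(C, t) = Mul(Rational(-1, 2), t)
E = -15543
Pow(Add(E, Function('b')(-206, Function('J')(-8, 4))), Rational(1, 2)) = Pow(Add(-15543, Mul(Rational(-1, 2), 4)), Rational(1, 2)) = Pow(Add(-15543, -2), Rational(1, 2)) = Pow(-15545, Rational(1, 2)) = Mul(I, Pow(15545, Rational(1, 2)))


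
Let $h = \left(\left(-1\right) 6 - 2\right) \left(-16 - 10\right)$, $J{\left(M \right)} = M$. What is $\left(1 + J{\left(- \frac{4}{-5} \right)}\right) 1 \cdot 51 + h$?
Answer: $\frac{1499}{5} \approx 299.8$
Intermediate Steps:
$h = 208$ ($h = \left(-6 - 2\right) \left(-26\right) = \left(-8\right) \left(-26\right) = 208$)
$\left(1 + J{\left(- \frac{4}{-5} \right)}\right) 1 \cdot 51 + h = \left(1 - \frac{4}{-5}\right) 1 \cdot 51 + 208 = \left(1 - - \frac{4}{5}\right) 1 \cdot 51 + 208 = \left(1 + \frac{4}{5}\right) 1 \cdot 51 + 208 = \frac{9}{5} \cdot 1 \cdot 51 + 208 = \frac{9}{5} \cdot 51 + 208 = \frac{459}{5} + 208 = \frac{1499}{5}$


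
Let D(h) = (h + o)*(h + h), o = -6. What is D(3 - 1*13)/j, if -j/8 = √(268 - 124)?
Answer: -10/3 ≈ -3.3333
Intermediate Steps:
j = -96 (j = -8*√(268 - 124) = -8*√144 = -8*12 = -96)
D(h) = 2*h*(-6 + h) (D(h) = (h - 6)*(h + h) = (-6 + h)*(2*h) = 2*h*(-6 + h))
D(3 - 1*13)/j = (2*(3 - 1*13)*(-6 + (3 - 1*13)))/(-96) = (2*(3 - 13)*(-6 + (3 - 13)))*(-1/96) = (2*(-10)*(-6 - 10))*(-1/96) = (2*(-10)*(-16))*(-1/96) = 320*(-1/96) = -10/3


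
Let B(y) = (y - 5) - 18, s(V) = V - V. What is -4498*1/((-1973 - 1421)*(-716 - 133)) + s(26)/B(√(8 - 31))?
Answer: -2249/1440753 ≈ -0.0015610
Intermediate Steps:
s(V) = 0
B(y) = -23 + y (B(y) = (-5 + y) - 18 = -23 + y)
-4498*1/((-1973 - 1421)*(-716 - 133)) + s(26)/B(√(8 - 31)) = -4498*1/((-1973 - 1421)*(-716 - 133)) + 0/(-23 + √(8 - 31)) = -4498/((-3394*(-849))) + 0/(-23 + √(-23)) = -4498/2881506 + 0/(-23 + I*√23) = -4498*1/2881506 + 0 = -2249/1440753 + 0 = -2249/1440753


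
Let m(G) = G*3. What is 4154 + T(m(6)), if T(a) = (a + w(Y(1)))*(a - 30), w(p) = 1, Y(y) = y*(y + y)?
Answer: 3926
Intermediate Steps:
m(G) = 3*G
Y(y) = 2*y**2 (Y(y) = y*(2*y) = 2*y**2)
T(a) = (1 + a)*(-30 + a) (T(a) = (a + 1)*(a - 30) = (1 + a)*(-30 + a))
4154 + T(m(6)) = 4154 + (-30 + (3*6)**2 - 87*6) = 4154 + (-30 + 18**2 - 29*18) = 4154 + (-30 + 324 - 522) = 4154 - 228 = 3926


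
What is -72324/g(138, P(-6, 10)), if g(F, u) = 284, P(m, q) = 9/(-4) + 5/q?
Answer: -18081/71 ≈ -254.66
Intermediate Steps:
P(m, q) = -9/4 + 5/q (P(m, q) = 9*(-¼) + 5/q = -9/4 + 5/q)
-72324/g(138, P(-6, 10)) = -72324/284 = -72324*1/284 = -18081/71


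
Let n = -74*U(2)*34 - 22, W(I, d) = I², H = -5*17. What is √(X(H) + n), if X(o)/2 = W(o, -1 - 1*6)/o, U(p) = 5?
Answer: 2*I*√3193 ≈ 113.01*I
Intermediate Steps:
H = -85
n = -12602 (n = -370*34 - 22 = -74*170 - 22 = -12580 - 22 = -12602)
X(o) = 2*o (X(o) = 2*(o²/o) = 2*o)
√(X(H) + n) = √(2*(-85) - 12602) = √(-170 - 12602) = √(-12772) = 2*I*√3193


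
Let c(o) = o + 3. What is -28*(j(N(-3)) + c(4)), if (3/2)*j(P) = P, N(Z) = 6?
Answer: -308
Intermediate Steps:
j(P) = 2*P/3
c(o) = 3 + o
-28*(j(N(-3)) + c(4)) = -28*((⅔)*6 + (3 + 4)) = -28*(4 + 7) = -28*11 = -308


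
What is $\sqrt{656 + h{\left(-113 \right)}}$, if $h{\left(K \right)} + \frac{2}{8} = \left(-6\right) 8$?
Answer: $\frac{\sqrt{2431}}{2} \approx 24.653$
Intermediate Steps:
$h{\left(K \right)} = - \frac{193}{4}$ ($h{\left(K \right)} = - \frac{1}{4} - 48 = - \frac{193}{4}$)
$\sqrt{656 + h{\left(-113 \right)}} = \sqrt{656 - \frac{193}{4}} = \sqrt{\frac{2431}{4}} = \frac{\sqrt{2431}}{2}$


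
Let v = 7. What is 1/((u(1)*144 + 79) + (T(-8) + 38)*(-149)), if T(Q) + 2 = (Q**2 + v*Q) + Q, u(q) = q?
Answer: -1/5141 ≈ -0.00019451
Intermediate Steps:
T(Q) = -2 + Q**2 + 8*Q (T(Q) = -2 + ((Q**2 + 7*Q) + Q) = -2 + (Q**2 + 8*Q) = -2 + Q**2 + 8*Q)
1/((u(1)*144 + 79) + (T(-8) + 38)*(-149)) = 1/((1*144 + 79) + ((-2 + (-8)**2 + 8*(-8)) + 38)*(-149)) = 1/((144 + 79) + ((-2 + 64 - 64) + 38)*(-149)) = 1/(223 + (-2 + 38)*(-149)) = 1/(223 + 36*(-149)) = 1/(223 - 5364) = 1/(-5141) = -1/5141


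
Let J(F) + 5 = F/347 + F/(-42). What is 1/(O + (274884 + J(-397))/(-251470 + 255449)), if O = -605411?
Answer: -57989946/35103744990175 ≈ -1.6520e-6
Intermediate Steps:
J(F) = -5 - 305*F/14574 (J(F) = -5 + (F/347 + F/(-42)) = -5 + (F*(1/347) + F*(-1/42)) = -5 + (F/347 - F/42) = -5 - 305*F/14574)
1/(O + (274884 + J(-397))/(-251470 + 255449)) = 1/(-605411 + (274884 + (-5 - 305/14574*(-397)))/(-251470 + 255449)) = 1/(-605411 + (274884 + (-5 + 121085/14574))/3979) = 1/(-605411 + (274884 + 48215/14574)*(1/3979)) = 1/(-605411 + (4006207631/14574)*(1/3979)) = 1/(-605411 + 4006207631/57989946) = 1/(-35103744990175/57989946) = -57989946/35103744990175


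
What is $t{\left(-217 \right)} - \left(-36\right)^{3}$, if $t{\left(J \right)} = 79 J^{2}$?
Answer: $3766687$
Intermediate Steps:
$t{\left(-217 \right)} - \left(-36\right)^{3} = 79 \left(-217\right)^{2} - \left(-36\right)^{3} = 79 \cdot 47089 - -46656 = 3720031 + 46656 = 3766687$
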